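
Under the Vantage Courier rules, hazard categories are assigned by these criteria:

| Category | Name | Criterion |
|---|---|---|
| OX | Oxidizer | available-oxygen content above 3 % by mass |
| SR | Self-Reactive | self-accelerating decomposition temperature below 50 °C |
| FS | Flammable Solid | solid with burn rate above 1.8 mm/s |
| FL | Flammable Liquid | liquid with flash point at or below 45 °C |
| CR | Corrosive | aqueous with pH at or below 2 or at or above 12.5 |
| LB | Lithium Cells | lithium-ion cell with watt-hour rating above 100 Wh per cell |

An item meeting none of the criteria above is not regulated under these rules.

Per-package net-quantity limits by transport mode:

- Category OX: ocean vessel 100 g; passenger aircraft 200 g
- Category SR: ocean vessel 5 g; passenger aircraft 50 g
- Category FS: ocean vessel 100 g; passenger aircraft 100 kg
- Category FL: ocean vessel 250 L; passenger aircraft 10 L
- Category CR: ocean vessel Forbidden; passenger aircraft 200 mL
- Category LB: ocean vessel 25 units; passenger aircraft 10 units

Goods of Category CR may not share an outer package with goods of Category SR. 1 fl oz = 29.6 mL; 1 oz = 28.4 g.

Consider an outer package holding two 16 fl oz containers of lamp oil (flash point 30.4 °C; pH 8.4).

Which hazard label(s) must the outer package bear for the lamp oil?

With flash point 30.4 °C (≤ 45 °C), the lamp oil falls in Category FL.
Only the Category FL label is required.

Category FL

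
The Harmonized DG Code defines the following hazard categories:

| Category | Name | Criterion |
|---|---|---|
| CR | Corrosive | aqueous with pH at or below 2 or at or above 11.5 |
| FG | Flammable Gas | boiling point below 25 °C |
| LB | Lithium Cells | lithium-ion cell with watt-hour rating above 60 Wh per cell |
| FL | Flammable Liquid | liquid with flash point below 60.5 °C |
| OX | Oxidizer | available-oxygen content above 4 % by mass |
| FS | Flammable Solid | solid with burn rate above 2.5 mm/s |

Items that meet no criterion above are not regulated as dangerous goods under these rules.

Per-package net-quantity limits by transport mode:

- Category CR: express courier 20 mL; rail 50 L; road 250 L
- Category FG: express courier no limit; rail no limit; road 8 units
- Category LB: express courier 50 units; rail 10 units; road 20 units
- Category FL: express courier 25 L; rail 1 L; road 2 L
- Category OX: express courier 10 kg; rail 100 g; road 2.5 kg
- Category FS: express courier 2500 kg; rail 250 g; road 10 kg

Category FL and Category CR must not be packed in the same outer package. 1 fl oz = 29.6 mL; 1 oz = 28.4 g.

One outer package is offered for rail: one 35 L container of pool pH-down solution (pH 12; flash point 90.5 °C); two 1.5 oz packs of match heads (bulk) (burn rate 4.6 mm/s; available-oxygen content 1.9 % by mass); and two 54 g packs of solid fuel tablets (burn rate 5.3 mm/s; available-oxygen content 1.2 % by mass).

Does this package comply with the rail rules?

Yes

pH 12 meets the Category CR criterion (Corrosive), so the pool pH-down solution is Category CR.
Burn rate 4.6 mm/s meets the Category FS criterion (Flammable Solid), so the match heads (bulk) are Category FS.
Burn rate 5.3 mm/s meets the Category FS criterion (Flammable Solid), so the solid fuel tablets are Category FS.
Category FS net quantity: (two 1.5 oz packs = 85.2 g) + (two 54 g packs = 108 g) = 193.2 g.
That is within the Category FS rail limit of 250 g.
Category CR quantity: 35 L.
That is within the Category CR rail limit of 50 L.
The segregation rule (Category FL with Category CR) does not apply to Category FS with Category CR.
Every hazard category is within its rail limit and no segregation rule is violated.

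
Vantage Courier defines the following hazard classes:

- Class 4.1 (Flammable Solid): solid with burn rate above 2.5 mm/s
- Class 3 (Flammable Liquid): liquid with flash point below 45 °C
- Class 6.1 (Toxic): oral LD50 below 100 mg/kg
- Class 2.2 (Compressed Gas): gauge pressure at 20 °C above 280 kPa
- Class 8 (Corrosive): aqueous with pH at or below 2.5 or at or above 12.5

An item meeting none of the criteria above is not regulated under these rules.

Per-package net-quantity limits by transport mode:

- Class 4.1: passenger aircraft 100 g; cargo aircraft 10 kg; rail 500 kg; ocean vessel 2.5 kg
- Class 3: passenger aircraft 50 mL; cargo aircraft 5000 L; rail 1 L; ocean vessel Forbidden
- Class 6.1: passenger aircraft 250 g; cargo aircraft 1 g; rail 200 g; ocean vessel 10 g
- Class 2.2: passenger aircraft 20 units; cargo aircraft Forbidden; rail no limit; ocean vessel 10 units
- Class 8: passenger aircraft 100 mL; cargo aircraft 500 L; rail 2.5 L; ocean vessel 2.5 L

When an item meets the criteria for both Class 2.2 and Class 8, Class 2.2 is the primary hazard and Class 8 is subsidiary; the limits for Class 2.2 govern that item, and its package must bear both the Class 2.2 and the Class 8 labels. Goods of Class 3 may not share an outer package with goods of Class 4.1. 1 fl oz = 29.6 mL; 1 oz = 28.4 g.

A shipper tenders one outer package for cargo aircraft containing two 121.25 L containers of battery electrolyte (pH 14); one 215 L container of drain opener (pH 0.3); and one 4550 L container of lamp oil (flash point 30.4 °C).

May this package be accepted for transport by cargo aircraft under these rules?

The battery electrolyte has pH 14, which is ≥ 12.5, so it is Class 8 (Corrosive).
pH 0.3 meets the Class 8 criterion (Corrosive), so the drain opener is Class 8.
Flash point 30.4 °C meets the Class 3 criterion (Flammable Liquid), so the lamp oil is Class 3.
Class 3 quantity: 4550 L.
4550 L is within the cargo aircraft limit of 5000 L for Class 3.
Total Class 8: (two 121.25 L containers = 242.5 L) + 215 L = 457.5 L.
That is within the Class 8 cargo aircraft limit of 500 L.
The segregation rule (Class 3 with Class 4.1) does not apply to Class 3 with Class 8.
Every hazard class is within its cargo aircraft limit and no segregation rule is violated.

Yes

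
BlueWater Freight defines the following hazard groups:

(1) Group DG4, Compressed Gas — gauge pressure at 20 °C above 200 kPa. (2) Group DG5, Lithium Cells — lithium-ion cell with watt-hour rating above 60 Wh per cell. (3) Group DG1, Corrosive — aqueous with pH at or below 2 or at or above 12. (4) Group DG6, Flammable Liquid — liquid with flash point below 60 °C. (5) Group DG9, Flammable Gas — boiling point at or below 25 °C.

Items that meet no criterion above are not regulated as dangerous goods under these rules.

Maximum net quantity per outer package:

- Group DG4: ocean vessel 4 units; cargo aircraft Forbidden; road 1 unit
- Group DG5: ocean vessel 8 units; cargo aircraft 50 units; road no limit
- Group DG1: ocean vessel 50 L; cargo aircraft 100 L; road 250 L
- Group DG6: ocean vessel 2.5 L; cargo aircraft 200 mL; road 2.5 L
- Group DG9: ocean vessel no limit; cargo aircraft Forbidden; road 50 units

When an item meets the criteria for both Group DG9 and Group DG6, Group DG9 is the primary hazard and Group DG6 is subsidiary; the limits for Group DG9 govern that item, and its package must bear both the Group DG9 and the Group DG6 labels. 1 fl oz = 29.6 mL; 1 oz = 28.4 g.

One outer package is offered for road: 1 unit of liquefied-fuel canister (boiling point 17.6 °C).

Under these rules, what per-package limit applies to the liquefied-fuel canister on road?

50 units

The liquefied-fuel canister has boiling point 17.6 °C, which is ≤ 25 °C, so it is Group DG9 (Flammable Gas).
The road limit for Group DG9 is 50 units.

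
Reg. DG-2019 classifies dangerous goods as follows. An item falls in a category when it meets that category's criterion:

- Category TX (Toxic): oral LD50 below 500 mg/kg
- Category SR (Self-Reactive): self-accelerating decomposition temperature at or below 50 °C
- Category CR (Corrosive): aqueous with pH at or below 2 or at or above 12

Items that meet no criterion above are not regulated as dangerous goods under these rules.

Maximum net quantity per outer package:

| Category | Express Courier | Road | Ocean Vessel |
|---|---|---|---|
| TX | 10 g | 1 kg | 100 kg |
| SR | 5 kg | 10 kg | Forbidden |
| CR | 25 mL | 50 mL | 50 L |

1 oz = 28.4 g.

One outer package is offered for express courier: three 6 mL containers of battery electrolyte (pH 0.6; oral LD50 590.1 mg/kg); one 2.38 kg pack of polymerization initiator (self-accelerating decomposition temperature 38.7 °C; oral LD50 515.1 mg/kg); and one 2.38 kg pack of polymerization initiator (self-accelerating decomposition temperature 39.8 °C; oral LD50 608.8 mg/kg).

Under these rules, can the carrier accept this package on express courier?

pH 0.6 meets the Category CR criterion (Corrosive), so the battery electrolyte is Category CR.
Polymerization initiator: self-accelerating decomposition temperature 38.7 °C ≤ 50 °C → Category SR (Self-Reactive).
Polymerization initiator: self-accelerating decomposition temperature 39.8 °C ≤ 50 °C → Category SR (Self-Reactive).
Total Category SR: 2.38 kg + 2.38 kg = 4.76 kg.
That is within the Category SR express courier limit of 5 kg.
Category CR quantity: three 6 mL containers = 18 mL.
That is within the Category CR express courier limit of 25 mL.
Every hazard category is within its express courier limit and no segregation rule is violated.

Yes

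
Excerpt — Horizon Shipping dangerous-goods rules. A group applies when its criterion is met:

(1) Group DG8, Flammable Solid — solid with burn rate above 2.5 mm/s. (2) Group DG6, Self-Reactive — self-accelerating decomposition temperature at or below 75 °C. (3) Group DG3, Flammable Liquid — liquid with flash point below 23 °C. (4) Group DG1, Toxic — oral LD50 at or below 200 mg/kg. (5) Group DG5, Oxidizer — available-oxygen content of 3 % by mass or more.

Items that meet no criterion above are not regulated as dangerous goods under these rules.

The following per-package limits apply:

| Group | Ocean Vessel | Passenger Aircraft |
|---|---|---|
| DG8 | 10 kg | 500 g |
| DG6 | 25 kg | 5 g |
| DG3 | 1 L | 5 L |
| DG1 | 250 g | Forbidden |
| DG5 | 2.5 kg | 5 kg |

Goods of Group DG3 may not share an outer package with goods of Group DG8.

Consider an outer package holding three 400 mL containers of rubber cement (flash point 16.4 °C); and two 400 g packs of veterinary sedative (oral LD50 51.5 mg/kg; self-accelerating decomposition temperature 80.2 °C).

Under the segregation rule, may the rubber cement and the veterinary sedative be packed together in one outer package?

Yes

With flash point 16.4 °C (< 23 °C), the rubber cement falls in Group DG3.
The veterinary sedative has oral LD50 51.5 mg/kg, which is ≤ 200 mg/kg, so it is Group DG1 (Toxic).
No segregation rule bars Group DG3 with Group DG1.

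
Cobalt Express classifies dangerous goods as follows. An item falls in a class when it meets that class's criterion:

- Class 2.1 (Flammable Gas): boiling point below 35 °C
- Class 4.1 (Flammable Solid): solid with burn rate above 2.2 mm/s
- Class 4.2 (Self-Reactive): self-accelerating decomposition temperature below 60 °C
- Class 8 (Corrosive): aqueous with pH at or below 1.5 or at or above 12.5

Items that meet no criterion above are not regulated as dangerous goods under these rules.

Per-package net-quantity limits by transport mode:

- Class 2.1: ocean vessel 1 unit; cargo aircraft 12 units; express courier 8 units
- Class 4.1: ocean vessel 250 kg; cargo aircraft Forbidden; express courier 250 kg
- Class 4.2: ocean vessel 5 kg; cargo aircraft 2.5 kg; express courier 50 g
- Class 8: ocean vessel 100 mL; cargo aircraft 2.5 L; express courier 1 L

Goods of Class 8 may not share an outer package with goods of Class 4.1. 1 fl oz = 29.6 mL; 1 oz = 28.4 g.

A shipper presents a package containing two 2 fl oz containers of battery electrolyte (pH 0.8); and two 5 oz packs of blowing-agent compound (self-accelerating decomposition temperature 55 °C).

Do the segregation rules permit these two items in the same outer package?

pH 0.8 meets the Class 8 criterion (Corrosive), so the battery electrolyte is Class 8.
With self-accelerating decomposition temperature 55 °C (< 60 °C), the blowing-agent compound falls in Class 4.2.
No segregation rule bars Class 8 with Class 4.2.

Yes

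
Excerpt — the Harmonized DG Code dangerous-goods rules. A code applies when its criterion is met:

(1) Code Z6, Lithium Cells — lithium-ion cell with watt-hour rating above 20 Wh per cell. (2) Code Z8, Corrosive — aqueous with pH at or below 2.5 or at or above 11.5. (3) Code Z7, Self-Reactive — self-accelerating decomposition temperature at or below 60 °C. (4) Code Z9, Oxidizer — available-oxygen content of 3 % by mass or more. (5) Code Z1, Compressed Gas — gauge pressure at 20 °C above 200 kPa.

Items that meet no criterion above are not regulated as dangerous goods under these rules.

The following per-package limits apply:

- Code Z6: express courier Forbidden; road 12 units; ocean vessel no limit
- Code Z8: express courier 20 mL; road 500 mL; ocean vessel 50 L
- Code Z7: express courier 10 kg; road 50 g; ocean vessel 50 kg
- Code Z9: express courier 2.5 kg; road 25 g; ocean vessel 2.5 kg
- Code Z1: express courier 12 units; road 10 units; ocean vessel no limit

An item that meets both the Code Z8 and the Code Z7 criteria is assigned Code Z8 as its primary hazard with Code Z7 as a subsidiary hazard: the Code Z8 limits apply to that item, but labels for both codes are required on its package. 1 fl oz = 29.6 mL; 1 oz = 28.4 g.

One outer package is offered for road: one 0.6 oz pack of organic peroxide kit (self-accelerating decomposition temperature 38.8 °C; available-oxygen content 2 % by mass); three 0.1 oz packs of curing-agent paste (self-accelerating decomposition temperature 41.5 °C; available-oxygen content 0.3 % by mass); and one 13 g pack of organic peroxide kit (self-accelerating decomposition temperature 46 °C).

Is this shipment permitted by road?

Self-accelerating decomposition temperature 38.8 °C meets the Code Z7 criterion (Self-Reactive), so the organic peroxide kit is Code Z7.
Curing-agent paste: self-accelerating decomposition temperature 41.5 °C ≤ 60 °C → Code Z7 (Self-Reactive).
Self-accelerating decomposition temperature 46 °C meets the Code Z7 criterion (Self-Reactive), so the organic peroxide kit is Code Z7.
Total Code Z7: (one 0.6 oz pack = 17.04 g) + (three 0.1 oz packs = 8.52 g) + 13 g = 38.56 g.
38.56 g ≤ 50 g (road limit, Code Z7) — within limit.

Yes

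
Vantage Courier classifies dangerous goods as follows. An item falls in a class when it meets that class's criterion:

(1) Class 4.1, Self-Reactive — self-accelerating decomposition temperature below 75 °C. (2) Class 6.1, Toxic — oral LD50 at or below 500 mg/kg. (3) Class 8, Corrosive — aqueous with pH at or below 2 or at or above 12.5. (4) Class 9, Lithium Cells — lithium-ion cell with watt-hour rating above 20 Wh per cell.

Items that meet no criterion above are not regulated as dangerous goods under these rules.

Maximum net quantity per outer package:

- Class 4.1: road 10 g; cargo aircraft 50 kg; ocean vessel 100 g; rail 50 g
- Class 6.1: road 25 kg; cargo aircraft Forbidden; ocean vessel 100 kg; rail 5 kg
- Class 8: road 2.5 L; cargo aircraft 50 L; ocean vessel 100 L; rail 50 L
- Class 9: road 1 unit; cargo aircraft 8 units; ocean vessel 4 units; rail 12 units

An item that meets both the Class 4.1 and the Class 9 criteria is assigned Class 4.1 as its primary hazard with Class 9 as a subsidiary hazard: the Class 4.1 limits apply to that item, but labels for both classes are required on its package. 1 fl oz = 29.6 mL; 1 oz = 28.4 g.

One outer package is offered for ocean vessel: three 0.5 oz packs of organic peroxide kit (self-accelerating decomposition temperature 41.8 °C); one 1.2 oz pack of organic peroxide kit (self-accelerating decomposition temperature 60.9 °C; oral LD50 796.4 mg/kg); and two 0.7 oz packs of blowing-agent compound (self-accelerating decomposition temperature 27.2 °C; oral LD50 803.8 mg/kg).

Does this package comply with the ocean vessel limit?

No

With self-accelerating decomposition temperature 41.8 °C (< 75 °C), the organic peroxide kit falls in Class 4.1.
Organic peroxide kit: self-accelerating decomposition temperature 60.9 °C < 75 °C → Class 4.1 (Self-Reactive).
Blowing-agent compound: self-accelerating decomposition temperature 27.2 °C < 75 °C → Class 4.1 (Self-Reactive).
Class 4.1 net quantity: (three 0.5 oz packs = 42.6 g) + (one 1.2 oz pack = 34.08 g) + (two 0.7 oz packs = 39.76 g) = 116.44 g.
That exceeds the Class 4.1 ocean vessel limit of 100 g.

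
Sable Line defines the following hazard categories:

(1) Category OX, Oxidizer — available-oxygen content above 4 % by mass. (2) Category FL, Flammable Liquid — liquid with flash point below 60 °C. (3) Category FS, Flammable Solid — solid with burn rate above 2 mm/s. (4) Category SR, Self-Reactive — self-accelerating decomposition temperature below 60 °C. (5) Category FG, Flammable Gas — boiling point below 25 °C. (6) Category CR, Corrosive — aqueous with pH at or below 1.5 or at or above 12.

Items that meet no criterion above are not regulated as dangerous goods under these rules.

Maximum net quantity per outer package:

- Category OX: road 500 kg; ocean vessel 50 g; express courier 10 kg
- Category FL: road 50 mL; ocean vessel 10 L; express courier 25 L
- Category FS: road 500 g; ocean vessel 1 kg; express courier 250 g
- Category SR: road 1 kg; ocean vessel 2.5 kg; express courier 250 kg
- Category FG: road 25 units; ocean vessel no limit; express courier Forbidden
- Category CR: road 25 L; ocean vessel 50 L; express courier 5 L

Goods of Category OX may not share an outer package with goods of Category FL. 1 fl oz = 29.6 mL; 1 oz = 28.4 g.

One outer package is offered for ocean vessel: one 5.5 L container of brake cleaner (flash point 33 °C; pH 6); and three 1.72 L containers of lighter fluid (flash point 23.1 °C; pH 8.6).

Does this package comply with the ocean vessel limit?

Flash point 33 °C meets the Category FL criterion (Flammable Liquid), so the brake cleaner is Category FL.
With flash point 23.1 °C (< 60 °C), the lighter fluid falls in Category FL.
Category FL net quantity: 5.5 L + (three 1.72 L containers = 5.16 L) = 10.66 L.
10.66 L exceeds the ocean vessel limit of 10 L for Category FL.

No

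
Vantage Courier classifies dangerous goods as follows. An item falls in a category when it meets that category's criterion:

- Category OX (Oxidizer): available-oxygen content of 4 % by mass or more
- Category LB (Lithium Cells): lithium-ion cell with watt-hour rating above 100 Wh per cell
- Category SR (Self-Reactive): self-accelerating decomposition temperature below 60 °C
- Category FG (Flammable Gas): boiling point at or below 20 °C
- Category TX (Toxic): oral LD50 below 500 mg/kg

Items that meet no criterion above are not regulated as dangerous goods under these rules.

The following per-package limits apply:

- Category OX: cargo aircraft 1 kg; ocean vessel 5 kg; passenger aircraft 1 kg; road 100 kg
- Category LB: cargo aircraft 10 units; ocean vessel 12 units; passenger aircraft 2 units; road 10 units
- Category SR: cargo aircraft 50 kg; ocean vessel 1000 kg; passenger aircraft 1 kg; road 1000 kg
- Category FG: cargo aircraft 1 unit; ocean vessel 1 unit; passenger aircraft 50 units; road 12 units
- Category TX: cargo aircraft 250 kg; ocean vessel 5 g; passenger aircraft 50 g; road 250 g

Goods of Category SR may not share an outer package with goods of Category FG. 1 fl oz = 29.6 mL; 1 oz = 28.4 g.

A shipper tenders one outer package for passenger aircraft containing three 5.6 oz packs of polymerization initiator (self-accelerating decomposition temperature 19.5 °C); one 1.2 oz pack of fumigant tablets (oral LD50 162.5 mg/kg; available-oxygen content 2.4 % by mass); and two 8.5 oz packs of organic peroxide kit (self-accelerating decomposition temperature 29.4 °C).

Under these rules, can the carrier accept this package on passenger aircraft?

Polymerization initiator: self-accelerating decomposition temperature 19.5 °C < 60 °C → Category SR (Self-Reactive).
With oral LD50 162.5 mg/kg (< 500 mg/kg), the fumigant tablets fall in Category TX.
The organic peroxide kit has self-accelerating decomposition temperature 29.4 °C, which is < 60 °C, so it is Category SR (Self-Reactive).
Total Category SR: (three 5.6 oz packs = 477.12 g) + (two 8.5 oz packs = 482.8 g) = 959.92 g.
959.92 g ≤ 1 kg (passenger aircraft limit, Category SR) — within limit.
Category TX quantity: one 1.2 oz pack = 34.08 g.
34.08 g ≤ 50 g (passenger aircraft limit, Category TX) — within limit.
The segregation rule (Category SR with Category FG) does not apply to Category SR with Category TX.
Every hazard category is within its passenger aircraft limit and no segregation rule is violated.

Yes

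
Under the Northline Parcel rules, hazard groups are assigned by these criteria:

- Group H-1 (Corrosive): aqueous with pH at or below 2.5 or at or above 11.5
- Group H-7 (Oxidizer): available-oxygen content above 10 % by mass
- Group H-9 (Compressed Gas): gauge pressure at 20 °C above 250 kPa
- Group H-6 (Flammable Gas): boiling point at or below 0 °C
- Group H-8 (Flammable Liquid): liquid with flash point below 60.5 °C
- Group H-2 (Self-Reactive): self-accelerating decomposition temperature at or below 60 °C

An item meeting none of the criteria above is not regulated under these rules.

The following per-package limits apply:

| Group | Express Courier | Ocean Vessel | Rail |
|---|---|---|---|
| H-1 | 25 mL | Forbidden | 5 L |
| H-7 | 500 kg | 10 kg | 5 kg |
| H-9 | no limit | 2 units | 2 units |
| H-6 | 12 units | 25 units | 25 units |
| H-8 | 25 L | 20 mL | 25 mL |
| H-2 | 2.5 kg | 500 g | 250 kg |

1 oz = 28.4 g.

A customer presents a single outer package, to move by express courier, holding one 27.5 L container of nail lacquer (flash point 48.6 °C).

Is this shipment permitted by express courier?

Nail lacquer: flash point 48.6 °C < 60.5 °C → Group H-8 (Flammable Liquid).
Group H-8 quantity: 27.5 L.
27.5 L > 25 L (express courier limit, Group H-8) — over the limit.

No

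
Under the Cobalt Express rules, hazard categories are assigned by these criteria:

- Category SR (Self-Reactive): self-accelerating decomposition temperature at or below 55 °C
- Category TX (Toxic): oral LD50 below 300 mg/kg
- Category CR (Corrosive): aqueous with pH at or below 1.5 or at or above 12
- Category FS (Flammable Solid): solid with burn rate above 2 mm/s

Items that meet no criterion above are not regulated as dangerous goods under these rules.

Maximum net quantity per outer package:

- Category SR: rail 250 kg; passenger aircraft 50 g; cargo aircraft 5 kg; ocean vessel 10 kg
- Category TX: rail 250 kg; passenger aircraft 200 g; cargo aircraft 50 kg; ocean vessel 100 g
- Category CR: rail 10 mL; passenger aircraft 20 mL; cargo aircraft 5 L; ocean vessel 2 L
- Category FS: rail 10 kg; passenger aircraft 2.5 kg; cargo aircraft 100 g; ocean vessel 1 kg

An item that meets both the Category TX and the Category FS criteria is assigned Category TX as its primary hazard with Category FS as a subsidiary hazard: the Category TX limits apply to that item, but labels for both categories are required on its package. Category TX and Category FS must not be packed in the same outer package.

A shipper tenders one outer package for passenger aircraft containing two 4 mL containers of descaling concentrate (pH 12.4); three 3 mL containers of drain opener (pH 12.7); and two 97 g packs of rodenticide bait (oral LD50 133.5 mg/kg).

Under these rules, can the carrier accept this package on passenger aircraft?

The descaling concentrate has pH 12.4, which is ≥ 12, so it is Category CR (Corrosive).
With pH 12.7 (≥ 12), the drain opener falls in Category CR.
With oral LD50 133.5 mg/kg (< 300 mg/kg), the rodenticide bait falls in Category TX.
Total Category CR: (two 4 mL containers = 8 mL) + (three 3 mL containers = 9 mL) = 17 mL.
17 mL ≤ 20 mL (passenger aircraft limit, Category CR) — within limit.
Category TX quantity: two 97 g packs = 194 g.
194 g ≤ 200 g (passenger aircraft limit, Category TX) — within limit.
The segregation rule (Category TX with Category FS) does not apply to Category CR with Category TX.
Every hazard category is within its passenger aircraft limit and no segregation rule is violated.

Yes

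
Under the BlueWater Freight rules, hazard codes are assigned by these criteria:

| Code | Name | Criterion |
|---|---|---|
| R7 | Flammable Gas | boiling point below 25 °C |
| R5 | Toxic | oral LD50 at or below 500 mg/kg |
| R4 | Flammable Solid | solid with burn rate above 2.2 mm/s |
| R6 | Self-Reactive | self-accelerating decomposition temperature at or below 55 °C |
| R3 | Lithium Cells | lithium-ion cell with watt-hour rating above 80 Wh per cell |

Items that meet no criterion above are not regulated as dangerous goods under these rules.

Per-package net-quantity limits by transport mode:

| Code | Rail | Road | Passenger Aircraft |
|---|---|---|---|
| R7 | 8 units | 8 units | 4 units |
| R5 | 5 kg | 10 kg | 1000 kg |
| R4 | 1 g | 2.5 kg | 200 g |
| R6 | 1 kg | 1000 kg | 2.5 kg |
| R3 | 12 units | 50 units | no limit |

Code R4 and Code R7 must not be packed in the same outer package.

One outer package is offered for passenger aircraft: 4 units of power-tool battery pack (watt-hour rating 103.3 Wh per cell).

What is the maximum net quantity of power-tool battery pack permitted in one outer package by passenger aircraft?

no limit

Power-tool battery pack: watt-hour rating 103.3 Wh per cell > 80 Wh per cell → Code R3 (Lithium Cells).
The passenger aircraft limit for Code R3 is no limit.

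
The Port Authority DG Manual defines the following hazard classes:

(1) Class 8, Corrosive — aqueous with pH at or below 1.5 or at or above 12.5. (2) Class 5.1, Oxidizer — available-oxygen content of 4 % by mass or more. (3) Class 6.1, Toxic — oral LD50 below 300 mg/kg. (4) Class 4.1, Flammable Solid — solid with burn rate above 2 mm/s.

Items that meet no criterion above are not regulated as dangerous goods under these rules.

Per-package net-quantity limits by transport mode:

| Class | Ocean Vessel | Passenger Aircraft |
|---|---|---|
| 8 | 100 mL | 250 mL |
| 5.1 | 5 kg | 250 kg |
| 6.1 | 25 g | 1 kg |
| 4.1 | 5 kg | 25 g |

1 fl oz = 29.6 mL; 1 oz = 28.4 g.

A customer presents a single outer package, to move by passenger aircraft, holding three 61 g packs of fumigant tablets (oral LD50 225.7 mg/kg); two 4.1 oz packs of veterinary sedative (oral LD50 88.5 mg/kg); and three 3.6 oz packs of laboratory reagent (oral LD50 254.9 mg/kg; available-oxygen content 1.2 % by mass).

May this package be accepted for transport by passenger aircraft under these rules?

Yes

Oral LD50 225.7 mg/kg meets the Class 6.1 criterion (Toxic), so the fumigant tablets are Class 6.1.
The veterinary sedative has oral LD50 88.5 mg/kg, which is < 300 mg/kg, so it is Class 6.1 (Toxic).
The laboratory reagent has oral LD50 254.9 mg/kg, which is < 300 mg/kg, so it is Class 6.1 (Toxic).
Total Class 6.1: (three 61 g packs = 183 g) + (two 4.1 oz packs = 232.88 g) + (three 3.6 oz packs = 306.72 g) = 722.6 g.
722.6 g ≤ 1 kg (passenger aircraft limit, Class 6.1) — within limit.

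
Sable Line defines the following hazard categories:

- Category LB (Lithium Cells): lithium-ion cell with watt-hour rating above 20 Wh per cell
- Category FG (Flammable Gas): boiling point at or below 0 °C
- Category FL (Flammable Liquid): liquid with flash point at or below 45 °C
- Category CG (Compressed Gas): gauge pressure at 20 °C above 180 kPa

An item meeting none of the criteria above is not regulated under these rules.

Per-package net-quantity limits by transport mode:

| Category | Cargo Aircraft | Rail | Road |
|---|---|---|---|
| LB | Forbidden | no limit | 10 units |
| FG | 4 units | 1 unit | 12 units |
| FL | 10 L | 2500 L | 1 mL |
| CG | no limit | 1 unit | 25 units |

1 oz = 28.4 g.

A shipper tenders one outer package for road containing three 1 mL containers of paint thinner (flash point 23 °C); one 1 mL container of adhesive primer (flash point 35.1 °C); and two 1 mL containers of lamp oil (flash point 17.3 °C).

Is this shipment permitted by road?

No

With flash point 23 °C (≤ 45 °C), the paint thinner falls in Category FL.
With flash point 35.1 °C (≤ 45 °C), the adhesive primer falls in Category FL.
Flash point 17.3 °C meets the Category FL criterion (Flammable Liquid), so the lamp oil is Category FL.
Total Category FL: (three 1 mL containers = 3 mL) + 1 mL + (two 1 mL containers = 2 mL) = 6 mL.
6 mL > 1 mL (road limit, Category FL) — over the limit.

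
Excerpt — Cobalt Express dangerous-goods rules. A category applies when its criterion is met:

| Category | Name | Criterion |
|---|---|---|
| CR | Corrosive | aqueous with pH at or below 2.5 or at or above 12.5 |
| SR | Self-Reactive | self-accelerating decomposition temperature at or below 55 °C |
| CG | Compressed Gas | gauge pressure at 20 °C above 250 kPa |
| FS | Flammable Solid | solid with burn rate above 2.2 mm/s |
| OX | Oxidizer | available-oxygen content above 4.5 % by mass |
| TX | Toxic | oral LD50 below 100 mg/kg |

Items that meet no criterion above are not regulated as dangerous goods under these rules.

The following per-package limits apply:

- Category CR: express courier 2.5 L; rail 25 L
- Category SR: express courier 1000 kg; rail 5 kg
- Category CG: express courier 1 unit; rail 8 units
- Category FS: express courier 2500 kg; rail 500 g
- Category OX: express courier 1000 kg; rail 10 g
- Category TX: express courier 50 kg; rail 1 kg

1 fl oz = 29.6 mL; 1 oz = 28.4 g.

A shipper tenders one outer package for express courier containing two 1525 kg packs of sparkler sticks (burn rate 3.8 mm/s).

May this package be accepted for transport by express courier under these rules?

No

Sparkler sticks: burn rate 3.8 mm/s > 2.2 mm/s → Category FS (Flammable Solid).
Category FS quantity: two 1525 kg packs = 3050 kg.
3050 kg > 2500 kg (express courier limit, Category FS) — over the limit.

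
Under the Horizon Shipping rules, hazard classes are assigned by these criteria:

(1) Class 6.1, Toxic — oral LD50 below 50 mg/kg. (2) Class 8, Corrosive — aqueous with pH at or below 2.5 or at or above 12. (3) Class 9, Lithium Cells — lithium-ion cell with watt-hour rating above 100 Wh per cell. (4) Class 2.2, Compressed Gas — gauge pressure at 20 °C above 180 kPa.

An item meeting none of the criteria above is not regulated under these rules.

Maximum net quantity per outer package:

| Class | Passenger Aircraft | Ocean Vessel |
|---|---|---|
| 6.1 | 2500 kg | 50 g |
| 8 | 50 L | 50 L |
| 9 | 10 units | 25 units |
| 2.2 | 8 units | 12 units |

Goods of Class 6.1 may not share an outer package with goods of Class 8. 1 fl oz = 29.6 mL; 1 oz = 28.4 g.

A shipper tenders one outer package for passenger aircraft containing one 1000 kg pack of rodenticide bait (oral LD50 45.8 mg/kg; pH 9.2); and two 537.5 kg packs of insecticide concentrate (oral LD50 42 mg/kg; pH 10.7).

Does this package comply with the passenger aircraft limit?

Rodenticide bait: oral LD50 45.8 mg/kg < 50 mg/kg → Class 6.1 (Toxic).
Oral LD50 42 mg/kg meets the Class 6.1 criterion (Toxic), so the insecticide concentrate is Class 6.1.
Class 6.1 net quantity: 1000 kg + (two 537.5 kg packs = 1075 kg) = 2075 kg.
2075 kg ≤ 2500 kg (passenger aircraft limit, Class 6.1) — within limit.

Yes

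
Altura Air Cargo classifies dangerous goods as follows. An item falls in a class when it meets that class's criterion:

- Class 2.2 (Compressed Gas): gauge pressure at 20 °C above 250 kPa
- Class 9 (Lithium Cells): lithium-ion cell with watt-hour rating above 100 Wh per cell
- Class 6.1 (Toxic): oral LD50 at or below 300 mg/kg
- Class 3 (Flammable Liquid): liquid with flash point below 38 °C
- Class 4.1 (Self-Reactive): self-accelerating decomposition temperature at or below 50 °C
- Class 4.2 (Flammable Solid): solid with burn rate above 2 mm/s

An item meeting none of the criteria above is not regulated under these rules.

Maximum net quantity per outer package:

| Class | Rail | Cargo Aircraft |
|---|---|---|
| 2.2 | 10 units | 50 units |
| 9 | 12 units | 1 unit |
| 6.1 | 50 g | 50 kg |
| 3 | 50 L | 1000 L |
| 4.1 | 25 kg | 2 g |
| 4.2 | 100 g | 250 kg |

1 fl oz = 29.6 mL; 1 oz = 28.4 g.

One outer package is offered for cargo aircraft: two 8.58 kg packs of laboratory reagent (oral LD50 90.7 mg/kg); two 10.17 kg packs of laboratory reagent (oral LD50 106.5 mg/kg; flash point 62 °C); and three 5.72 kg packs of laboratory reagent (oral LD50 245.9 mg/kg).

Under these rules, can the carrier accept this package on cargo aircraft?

No

Oral LD50 90.7 mg/kg meets the Class 6.1 criterion (Toxic), so the laboratory reagent is Class 6.1.
Oral LD50 106.5 mg/kg meets the Class 6.1 criterion (Toxic), so the laboratory reagent is Class 6.1.
With oral LD50 245.9 mg/kg (≤ 300 mg/kg), the laboratory reagent falls in Class 6.1.
Total Class 6.1: (two 8.58 kg packs = 17.16 kg) + (two 10.17 kg packs = 20.34 kg) + (three 5.72 kg packs = 17.16 kg) = 54.66 kg.
54.66 kg exceeds the cargo aircraft limit of 50 kg for Class 6.1.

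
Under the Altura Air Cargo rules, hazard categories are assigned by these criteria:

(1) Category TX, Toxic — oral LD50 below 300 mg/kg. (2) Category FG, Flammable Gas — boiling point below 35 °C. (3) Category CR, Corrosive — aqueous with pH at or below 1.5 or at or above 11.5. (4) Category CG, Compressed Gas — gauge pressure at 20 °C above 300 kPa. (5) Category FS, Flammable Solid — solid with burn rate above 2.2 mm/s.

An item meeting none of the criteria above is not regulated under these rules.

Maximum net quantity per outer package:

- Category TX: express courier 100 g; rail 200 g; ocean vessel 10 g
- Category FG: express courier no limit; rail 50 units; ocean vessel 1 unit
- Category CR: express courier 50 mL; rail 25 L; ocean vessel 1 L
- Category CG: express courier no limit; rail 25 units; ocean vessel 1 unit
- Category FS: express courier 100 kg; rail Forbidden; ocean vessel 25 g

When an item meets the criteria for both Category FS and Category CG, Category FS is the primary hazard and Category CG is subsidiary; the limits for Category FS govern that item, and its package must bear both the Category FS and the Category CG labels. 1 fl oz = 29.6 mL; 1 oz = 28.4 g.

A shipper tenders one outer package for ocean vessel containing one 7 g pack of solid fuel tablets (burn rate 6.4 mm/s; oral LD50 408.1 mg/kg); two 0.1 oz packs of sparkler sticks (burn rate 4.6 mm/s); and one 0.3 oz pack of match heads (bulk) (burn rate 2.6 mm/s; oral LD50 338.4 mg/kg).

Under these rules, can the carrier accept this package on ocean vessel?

Yes

Burn rate 6.4 mm/s meets the Category FS criterion (Flammable Solid), so the solid fuel tablets are Category FS.
Burn rate 4.6 mm/s meets the Category FS criterion (Flammable Solid), so the sparkler sticks are Category FS.
With burn rate 2.6 mm/s (> 2.2 mm/s), the match heads (bulk) fall in Category FS.
Total Category FS: 7 g + (two 0.1 oz packs = 5.68 g) + (one 0.3 oz pack = 8.52 g) = 21.2 g.
21.2 g ≤ 25 g (ocean vessel limit, Category FS) — within limit.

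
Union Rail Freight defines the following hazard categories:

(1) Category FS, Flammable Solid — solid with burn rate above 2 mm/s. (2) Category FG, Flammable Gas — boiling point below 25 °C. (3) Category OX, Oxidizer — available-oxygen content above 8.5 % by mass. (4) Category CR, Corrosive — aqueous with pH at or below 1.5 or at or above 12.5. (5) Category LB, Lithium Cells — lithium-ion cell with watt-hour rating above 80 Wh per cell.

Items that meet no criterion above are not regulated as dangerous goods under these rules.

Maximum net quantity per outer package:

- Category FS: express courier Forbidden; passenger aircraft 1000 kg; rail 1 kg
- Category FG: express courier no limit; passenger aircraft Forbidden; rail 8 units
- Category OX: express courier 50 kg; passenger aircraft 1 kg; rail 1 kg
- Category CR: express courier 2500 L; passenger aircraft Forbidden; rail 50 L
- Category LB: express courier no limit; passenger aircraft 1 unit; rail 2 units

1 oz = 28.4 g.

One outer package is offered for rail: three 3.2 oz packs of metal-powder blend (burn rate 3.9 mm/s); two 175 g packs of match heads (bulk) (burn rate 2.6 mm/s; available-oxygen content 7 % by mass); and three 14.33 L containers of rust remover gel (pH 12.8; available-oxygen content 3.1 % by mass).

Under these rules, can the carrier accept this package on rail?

Metal-powder blend: burn rate 3.9 mm/s > 2 mm/s → Category FS (Flammable Solid).
Match heads (bulk): burn rate 2.6 mm/s > 2 mm/s → Category FS (Flammable Solid).
Rust remover gel: pH 12.8 ≥ 12.5 → Category CR (Corrosive).
Category CR quantity: three 14.33 L containers = 42.99 L.
That is within the Category CR rail limit of 50 L.
Total Category FS: (three 3.2 oz packs = 272.64 g) + (two 175 g packs = 350 g) = 622.64 g.
622.64 g ≤ 1 kg (rail limit, Category FS) — within limit.
Every hazard category is within its rail limit and no segregation rule is violated.

Yes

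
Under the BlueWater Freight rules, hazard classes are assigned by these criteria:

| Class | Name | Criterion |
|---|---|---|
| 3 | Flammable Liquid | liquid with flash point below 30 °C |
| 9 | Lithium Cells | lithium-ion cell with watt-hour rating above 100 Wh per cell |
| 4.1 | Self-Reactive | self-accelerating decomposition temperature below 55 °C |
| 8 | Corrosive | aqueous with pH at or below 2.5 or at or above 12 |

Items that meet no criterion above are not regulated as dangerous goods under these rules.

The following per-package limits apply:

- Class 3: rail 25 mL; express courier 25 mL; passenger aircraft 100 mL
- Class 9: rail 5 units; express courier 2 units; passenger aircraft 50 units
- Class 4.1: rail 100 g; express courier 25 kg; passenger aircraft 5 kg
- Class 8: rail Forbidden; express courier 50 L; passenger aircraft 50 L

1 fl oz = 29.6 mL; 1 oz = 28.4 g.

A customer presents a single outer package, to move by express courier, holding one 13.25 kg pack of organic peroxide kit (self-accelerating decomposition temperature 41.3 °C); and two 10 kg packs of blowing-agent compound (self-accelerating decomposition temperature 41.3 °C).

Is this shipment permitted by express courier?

With self-accelerating decomposition temperature 41.3 °C (< 55 °C), the organic peroxide kit falls in Class 4.1.
With self-accelerating decomposition temperature 41.3 °C (< 55 °C), the blowing-agent compound falls in Class 4.1.
Total Class 4.1: 13.25 kg + (two 10 kg packs = 20 kg) = 33.25 kg.
33.25 kg exceeds the express courier limit of 25 kg for Class 4.1.

No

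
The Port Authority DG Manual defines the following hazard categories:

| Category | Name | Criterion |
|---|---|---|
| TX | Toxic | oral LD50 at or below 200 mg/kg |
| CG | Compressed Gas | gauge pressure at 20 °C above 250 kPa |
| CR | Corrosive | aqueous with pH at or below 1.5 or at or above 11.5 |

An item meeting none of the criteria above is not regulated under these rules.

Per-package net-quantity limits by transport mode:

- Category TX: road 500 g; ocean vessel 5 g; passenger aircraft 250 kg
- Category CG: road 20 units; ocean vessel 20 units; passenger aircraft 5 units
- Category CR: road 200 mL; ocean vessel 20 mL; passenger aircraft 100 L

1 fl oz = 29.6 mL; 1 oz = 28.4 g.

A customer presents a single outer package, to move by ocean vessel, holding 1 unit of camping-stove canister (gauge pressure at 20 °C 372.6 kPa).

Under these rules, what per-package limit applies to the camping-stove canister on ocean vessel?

20 units

The camping-stove canister has gauge pressure at 20 °C 372.6 kPa, which is > 250 kPa, so it is Category CG (Compressed Gas).
The ocean vessel limit for Category CG is 20 units.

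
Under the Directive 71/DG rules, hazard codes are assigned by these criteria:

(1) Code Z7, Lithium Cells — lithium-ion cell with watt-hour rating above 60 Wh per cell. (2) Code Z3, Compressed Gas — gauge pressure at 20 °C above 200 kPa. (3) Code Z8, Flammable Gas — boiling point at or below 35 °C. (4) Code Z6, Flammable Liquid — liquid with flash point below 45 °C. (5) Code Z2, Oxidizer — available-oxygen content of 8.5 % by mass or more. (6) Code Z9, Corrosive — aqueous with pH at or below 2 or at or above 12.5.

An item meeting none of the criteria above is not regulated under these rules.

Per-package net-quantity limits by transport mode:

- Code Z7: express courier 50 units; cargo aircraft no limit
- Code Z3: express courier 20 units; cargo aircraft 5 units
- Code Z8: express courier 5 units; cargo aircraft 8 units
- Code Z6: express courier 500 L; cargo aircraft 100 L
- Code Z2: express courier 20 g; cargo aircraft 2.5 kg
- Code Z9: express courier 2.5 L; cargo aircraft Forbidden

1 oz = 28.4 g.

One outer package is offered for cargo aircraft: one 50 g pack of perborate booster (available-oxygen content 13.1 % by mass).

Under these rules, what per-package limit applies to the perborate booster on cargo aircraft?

With available-oxygen content 13.1 % by mass (≥ 8.5 % by mass), the perborate booster falls in Code Z2.
The cargo aircraft limit for Code Z2 is 2.5 kg.

2.5 kg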